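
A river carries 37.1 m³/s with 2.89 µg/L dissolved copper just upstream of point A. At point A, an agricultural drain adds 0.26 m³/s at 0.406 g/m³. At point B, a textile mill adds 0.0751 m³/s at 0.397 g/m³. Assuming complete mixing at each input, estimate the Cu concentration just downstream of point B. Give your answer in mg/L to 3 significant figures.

2.89 µg/L = 0.00289 mg/L.
After input A: C = (37.1·0.00289 + 0.26·0.406) / 37.36 = 0.005695 mg/L.
After input B: C = (37.36·0.005695 + 0.0751·0.397) / 37.44 = 0.00648 mg/L.

0.00648 mg/L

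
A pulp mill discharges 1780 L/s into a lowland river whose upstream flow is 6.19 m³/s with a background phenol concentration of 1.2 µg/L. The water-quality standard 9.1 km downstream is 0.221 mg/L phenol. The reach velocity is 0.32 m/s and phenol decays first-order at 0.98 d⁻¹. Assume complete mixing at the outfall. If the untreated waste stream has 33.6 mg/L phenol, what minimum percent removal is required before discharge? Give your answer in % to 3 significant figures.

1780 L/s = 1.78 m³/s.
1.2 µg/L = 0.0012 mg/L.
Travel time to the compliance point: t = 9100/0.32 = 2.844e+04 s = 0.3291 d; decay factor exp(−0.98·0.3291) = 0.7243.
So the concentration just after mixing may be at most 0.221/0.7243 = 0.3051 mg/L.
Mass balance: 0.3051·7.97 = 1.78·Cₑ + 6.19·0.0012.
Cₑ = (2.432 − 0.007428) / 1.78 = 1.362 mg/L.
Required removal = 1 − 1.362/33.6 = 95.95 %.

95.9 %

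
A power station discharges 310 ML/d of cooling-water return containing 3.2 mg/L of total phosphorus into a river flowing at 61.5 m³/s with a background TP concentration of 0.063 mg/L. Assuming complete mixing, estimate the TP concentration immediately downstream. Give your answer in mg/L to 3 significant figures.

0.236 mg/L

310 ML/d = 3.588 m³/s.
Flow-weighted mixing gives C = (3.588·3.2 + 61.5·0.063) / (3.588 + 61.5) = 15.36/65.09 = 0.2359 mg/L.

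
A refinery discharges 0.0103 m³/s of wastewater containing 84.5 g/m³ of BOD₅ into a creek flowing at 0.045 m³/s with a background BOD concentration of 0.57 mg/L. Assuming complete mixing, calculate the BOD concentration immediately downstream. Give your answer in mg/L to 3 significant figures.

16.2 mg/L

Conservation of mass across the mixing zone: C = (0.0103·84.5 + 0.045·0.57) / (0.0103 + 0.045) = 0.896/0.0553 = 16.2 mg/L.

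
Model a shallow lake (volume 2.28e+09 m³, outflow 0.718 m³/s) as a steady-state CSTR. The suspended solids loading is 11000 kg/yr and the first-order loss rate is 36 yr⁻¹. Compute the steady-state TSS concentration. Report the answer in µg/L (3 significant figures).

Outflow Q = 0.718 m³/s × 3.156e+07 s/yr = 2.266e+07 m³/yr.
Steady-state CSTR mass balance: W = Q·C + k·V·C, so C = W/(Q + kV).
Q + kV = 2.266e+07 + 36·2.28e+09 = 8.21e+10 m³/yr.
C = 11000/8.21e+10 = 1.34e-07 kg/m³ = 0.000134 mg/L = 0.134 µg/L.

0.134 µg/L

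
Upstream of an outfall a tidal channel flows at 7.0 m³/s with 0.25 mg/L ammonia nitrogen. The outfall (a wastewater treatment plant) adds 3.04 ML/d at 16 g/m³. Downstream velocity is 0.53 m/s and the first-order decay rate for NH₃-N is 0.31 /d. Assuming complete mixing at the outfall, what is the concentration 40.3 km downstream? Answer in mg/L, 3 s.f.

3.04 ML/d = 0.03519 m³/s.
After complete mixing, C₀ = (0.03519·16 + 7·0.25) / 7.035 = 0.3288 mg/L.
Travel time t = 4.03e+04 m / 0.53 m/s = 7.604e+04 s = 0.8801 d.
C = 0.3288·exp(−0.31·0.8801) = 0.3288·0.7612 = 0.2503 mg/L.

0.250 mg/L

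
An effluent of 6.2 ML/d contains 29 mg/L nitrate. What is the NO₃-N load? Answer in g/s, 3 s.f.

6.2 ML/d = 0.07176 m³/s.
Mass flux = Q·C = 0.07176 m³/s × 29 g/m³ = 2.081 g/s.

2.08 g/s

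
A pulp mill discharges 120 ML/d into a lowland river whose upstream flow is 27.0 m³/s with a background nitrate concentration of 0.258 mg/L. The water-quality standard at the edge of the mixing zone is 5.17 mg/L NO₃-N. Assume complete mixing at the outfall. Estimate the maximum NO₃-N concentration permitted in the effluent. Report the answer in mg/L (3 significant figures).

101 mg/L

120 ML/d = 1.389 m³/s.
Mass balance: 5.17·28.39 = 1.389·Cₑ + 27·0.258.
Cₑ = (146.8 − 6.966) / 1.389 = 100.7 mg/L.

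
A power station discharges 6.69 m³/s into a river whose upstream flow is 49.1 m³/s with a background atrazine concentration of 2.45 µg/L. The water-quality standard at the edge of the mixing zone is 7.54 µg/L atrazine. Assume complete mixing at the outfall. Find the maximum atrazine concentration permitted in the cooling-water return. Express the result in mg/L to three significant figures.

2.45 µg/L = 0.00245 mg/L.
7.54 µg/L = 0.00754 mg/L.
Mass balance: 0.00754·55.79 = 6.69·Cₑ + 49.1·0.00245.
Cₑ = (0.4207 − 0.1203) / 6.69 = 0.0449 mg/L.

0.0449 mg/L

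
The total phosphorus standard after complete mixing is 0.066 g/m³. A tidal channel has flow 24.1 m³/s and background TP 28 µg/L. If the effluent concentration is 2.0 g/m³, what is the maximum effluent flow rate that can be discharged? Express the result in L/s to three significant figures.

474 L/s

28 µg/L = 0.028 mg/L.
Mass balance at complete mixing: C_std·(Q_w + Q_r) = Q_w·C_e + Q_r·C_b.
Rearranging, Q_w = Q_r·(C_std − C_b)/(C_e − C_std) = 24.1·(0.066 − 0.028) / (2 − 0.066) = 0.4735 m³/s.
= 473.5 L/s.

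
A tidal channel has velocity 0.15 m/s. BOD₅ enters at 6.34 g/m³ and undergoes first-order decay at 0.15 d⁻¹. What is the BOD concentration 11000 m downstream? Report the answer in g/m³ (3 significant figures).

5.58 g/m³

Travel time t = 11000 m / 0.15 m/s = 1.1e+04/0.15 = 7.333e+04 s = 0.8488 d.
First-order decay: C = 6.34·exp(−0.15·0.8488) = 6.34·0.8805 = 5.582 g/m³.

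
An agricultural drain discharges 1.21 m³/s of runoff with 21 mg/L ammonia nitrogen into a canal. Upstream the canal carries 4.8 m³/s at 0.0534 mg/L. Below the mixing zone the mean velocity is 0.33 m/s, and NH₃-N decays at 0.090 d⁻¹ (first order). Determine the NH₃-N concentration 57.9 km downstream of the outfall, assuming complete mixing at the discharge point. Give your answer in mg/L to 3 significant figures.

After complete mixing, C₀ = (1.21·21 + 4.8·0.0534) / 6.01 = 4.271 mg/L.
Travel time t = 5.79e+04 m / 0.33 m/s = 1.755e+05 s = 2.031 d.
C = 4.271·exp(−0.090·2.031) = 4.271·0.833 = 3.557 mg/L.

3.56 mg/L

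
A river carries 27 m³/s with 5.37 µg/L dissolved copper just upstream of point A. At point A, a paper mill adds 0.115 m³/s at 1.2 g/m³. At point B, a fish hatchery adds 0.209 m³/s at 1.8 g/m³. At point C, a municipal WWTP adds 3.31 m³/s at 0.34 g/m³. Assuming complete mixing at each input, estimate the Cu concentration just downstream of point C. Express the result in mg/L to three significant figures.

0.0583 mg/L

5.37 µg/L = 0.00537 mg/L.
After input A: C = (27·0.00537 + 0.115·1.2) / 27.11 = 0.01044 mg/L.
After input B: C = (27.11·0.01044 + 0.209·1.8) / 27.32 = 0.02412 mg/L.
After input C: C = (27.32·0.02412 + 3.31·0.34) / 30.63 = 0.05826 mg/L.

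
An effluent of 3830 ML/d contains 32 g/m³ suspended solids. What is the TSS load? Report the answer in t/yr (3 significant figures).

3830 ML/d = 44.33 m³/s.
Mass flux = Q·C = 44.33 m³/s × 32 g/m³ = 1419 g/s.
= 1419 g/s × 31.56 = 4.477e+04 t/yr.

44800 t/yr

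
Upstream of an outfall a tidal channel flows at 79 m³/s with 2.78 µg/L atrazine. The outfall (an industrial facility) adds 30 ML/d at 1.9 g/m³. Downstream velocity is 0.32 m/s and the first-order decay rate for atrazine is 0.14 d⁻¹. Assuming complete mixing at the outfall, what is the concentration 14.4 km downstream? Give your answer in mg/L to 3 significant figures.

0.0103 mg/L

30 ML/d = 0.3472 m³/s.
2.78 µg/L = 0.00278 mg/L.
After complete mixing, C₀ = (0.3472·1.9 + 79·0.00278) / 79.35 = 0.01108 mg/L.
Travel time t = 1.44e+04 m / 0.32 m/s = 4.5e+04 s = 0.5208 d.
C = 0.01108·exp(−0.14·0.5208) = 0.01108·0.9297 = 0.0103 mg/L.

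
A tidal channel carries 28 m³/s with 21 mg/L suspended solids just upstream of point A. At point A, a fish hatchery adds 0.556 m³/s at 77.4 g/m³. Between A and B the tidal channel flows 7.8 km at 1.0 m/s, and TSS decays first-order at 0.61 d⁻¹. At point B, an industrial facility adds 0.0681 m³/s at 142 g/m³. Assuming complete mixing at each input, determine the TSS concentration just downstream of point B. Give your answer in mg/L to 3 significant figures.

21.2 mg/L

After input A: C = (28·21 + 0.556·77.4) / 28.56 = 22.1 mg/L.
Over the 7.8 km reach to input B (t = 7800 s = 0.09028 d), decay gives C = 22.1·exp(−0.61·0.09028) = 20.91 mg/L.
After input B: C = (28.56·20.91 + 0.0681·142) / 28.62 = 21.2 mg/L.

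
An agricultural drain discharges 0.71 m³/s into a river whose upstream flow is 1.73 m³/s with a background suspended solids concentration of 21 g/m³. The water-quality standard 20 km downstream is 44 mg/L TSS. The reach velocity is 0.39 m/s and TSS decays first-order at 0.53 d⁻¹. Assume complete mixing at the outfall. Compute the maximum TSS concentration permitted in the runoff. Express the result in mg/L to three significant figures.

Travel time to the compliance point: t = 2e+04/0.39 = 5.128e+04 s = 0.5935 d; decay factor exp(−0.53·0.5935) = 0.7301.
So the concentration just after mixing may be at most 44/0.7301 = 60.27 mg/L.
Mass balance: 60.27·2.44 = 0.71·Cₑ + 1.73·21.
Cₑ = (147 − 36.33) / 0.71 = 155.9 mg/L.

156 mg/L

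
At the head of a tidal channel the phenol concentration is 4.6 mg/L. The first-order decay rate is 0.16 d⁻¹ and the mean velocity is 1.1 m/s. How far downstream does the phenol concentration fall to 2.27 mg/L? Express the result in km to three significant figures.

420 km

From C = C₀·e^(−kt), t = ln(C₀/C)/k = ln(4.6/2.27)/0.16 = 0.7063/0.16 = 4.414 d.
Distance = v·t = 1.1 m/s × 3.814e+05 s = 4.195e+05 m = 419.5 km.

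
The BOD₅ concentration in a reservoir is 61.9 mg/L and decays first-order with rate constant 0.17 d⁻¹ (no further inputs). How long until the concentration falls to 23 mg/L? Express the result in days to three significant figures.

5.82 d

t = ln(C₀/C)/k = ln(61.9/23)/0.17 = 0.99/0.17 = 5.824 d.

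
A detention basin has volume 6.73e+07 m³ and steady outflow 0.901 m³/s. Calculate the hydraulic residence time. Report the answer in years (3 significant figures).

Q = 0.901 m³/s × 3.156e+07 s/yr = 2.843e+07 m³/yr.
Hydraulic residence time τ = V/Q = 6.73e+07/2.843e+07 = 2.367 yr.

2.37 yr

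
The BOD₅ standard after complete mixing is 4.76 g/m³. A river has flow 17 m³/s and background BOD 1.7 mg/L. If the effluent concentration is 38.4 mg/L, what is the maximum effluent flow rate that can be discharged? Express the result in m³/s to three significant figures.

1.55 m³/s

Mass balance at complete mixing: C_std·(Q_w + Q_r) = Q_w·C_e + Q_r·C_b.
Rearranging, Q_w = Q_r·(C_std − C_b)/(C_e − C_std) = 17·(4.76 − 1.7) / (38.4 − 4.76) = 1.546 m³/s.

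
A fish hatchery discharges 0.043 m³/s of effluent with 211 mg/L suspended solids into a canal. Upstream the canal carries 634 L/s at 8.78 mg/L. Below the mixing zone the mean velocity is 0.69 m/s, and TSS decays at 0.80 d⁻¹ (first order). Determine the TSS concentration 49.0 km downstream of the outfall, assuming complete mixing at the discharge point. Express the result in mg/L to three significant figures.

11.2 mg/L

634 L/s = 0.634 m³/s.
After complete mixing, C₀ = (0.043·211 + 0.634·8.78) / 0.677 = 21.62 mg/L.
Travel time t = 4.9e+04 m / 0.69 m/s = 7.101e+04 s = 0.8219 d.
C = 21.62·exp(−0.80·0.8219) = 21.62·0.5181 = 11.2 mg/L.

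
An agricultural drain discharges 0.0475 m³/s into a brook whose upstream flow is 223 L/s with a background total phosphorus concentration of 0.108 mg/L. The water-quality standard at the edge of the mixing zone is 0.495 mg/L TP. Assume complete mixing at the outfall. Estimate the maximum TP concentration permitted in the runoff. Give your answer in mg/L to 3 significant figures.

2.31 mg/L

223 L/s = 0.223 m³/s.
Mass balance: 0.495·0.2705 = 0.0475·Cₑ + 0.223·0.108.
Cₑ = (0.1339 − 0.02408) / 0.0475 = 2.312 mg/L.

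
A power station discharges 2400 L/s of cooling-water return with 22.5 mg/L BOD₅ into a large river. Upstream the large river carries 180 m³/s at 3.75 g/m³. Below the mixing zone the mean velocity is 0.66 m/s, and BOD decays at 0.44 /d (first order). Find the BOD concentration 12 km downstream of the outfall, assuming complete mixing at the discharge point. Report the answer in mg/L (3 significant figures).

2400 L/s = 2.4 m³/s.
After complete mixing, C₀ = (2.4·22.5 + 180·3.75) / 182.4 = 3.997 mg/L.
Travel time t = 1.2e+04 m / 0.66 m/s = 1.818e+04 s = 0.2104 d.
C = 3.997·exp(−0.44·0.2104) = 3.997·0.9116 = 3.643 mg/L.

3.64 mg/L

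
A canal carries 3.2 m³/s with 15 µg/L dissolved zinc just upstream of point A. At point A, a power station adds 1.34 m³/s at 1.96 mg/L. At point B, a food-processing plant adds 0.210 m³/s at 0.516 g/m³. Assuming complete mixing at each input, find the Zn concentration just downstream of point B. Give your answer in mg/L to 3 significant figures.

0.586 mg/L

15 µg/L = 0.015 mg/L.
After input A: C = (3.2·0.015 + 1.34·1.96) / 4.54 = 0.5891 mg/L.
After input B: C = (4.54·0.5891 + 0.21·0.516) / 4.75 = 0.5858 mg/L.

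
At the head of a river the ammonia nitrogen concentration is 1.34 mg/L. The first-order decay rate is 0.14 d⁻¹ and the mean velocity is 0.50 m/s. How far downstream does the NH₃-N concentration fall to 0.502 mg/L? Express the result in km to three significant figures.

From C = C₀·e^(−kt), t = ln(C₀/C)/k = ln(1.34/0.502)/0.14 = 0.9818/0.14 = 7.013 d.
Distance = v·t = 0.50 m/s × 6.059e+05 s = 3.03e+05 m = 303 km.

303 km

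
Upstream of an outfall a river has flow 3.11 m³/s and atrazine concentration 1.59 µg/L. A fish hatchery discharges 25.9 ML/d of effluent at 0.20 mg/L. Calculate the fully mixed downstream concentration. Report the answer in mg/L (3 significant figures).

25.9 ML/d = 0.2998 m³/s.
1.59 µg/L = 0.00159 mg/L.
Flow-weighted mixing gives C = (0.2998·0.2 + 3.11·0.00159) / (0.2998 + 3.11) = 0.0649/3.41 = 0.01903 mg/L.

0.0190 mg/L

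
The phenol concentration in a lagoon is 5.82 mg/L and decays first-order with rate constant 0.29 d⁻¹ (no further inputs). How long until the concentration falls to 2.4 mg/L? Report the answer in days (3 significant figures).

3.05 d

t = ln(C₀/C)/k = ln(5.82/2.4)/0.29 = 0.8858/0.29 = 3.055 d.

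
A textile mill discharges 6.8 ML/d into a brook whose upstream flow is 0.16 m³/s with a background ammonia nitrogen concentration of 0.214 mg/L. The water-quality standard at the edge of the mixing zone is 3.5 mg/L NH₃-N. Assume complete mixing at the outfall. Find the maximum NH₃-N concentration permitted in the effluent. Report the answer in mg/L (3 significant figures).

10.2 mg/L

6.8 ML/d = 0.0787 m³/s.
Mass balance: 3.5·0.2387 = 0.0787·Cₑ + 0.16·0.214.
Cₑ = (0.8355 − 0.03424) / 0.0787 = 10.18 mg/L.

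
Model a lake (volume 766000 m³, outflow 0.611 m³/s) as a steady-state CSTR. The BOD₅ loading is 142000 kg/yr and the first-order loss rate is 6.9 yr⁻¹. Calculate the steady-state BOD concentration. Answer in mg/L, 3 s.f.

Outflow Q = 0.611 m³/s × 3.156e+07 s/yr = 1.928e+07 m³/yr.
Steady-state CSTR mass balance: W = Q·C + k·V·C, so C = W/(Q + kV).
Q + kV = 1.928e+07 + 6.9·766000 = 2.457e+07 m³/yr.
C = 142000/2.457e+07 = 0.00578 kg/m³ = 5.78 mg/L.

5.78 mg/L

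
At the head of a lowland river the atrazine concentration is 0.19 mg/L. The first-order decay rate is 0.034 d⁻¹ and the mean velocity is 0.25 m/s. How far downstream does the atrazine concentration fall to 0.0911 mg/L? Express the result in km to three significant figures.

467 km

From C = C₀·e^(−kt), t = ln(C₀/C)/k = ln(0.19/0.0911)/0.034 = 0.7351/0.034 = 21.62 d.
Distance = v·t = 0.25 m/s × 1.868e+06 s = 4.67e+05 m = 467 km.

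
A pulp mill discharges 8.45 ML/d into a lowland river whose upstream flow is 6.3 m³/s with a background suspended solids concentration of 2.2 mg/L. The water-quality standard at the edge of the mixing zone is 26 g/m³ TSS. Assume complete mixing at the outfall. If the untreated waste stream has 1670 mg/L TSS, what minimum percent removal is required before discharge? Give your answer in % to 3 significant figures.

6.64 %

8.45 ML/d = 0.0978 m³/s.
Mass balance: 26·6.398 = 0.0978·Cₑ + 6.3·2.2.
Cₑ = (166.3 − 13.86) / 0.0978 = 1559 mg/L.
Required removal = 1 − 1559/1670 = 6.64 %.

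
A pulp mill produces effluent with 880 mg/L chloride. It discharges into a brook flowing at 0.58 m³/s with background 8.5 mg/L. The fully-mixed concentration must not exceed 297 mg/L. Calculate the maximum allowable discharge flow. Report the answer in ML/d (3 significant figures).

24.8 ML/d

Mass balance at complete mixing: C_std·(Q_w + Q_r) = Q_w·C_e + Q_r·C_b.
Rearranging, Q_w = Q_r·(C_std − C_b)/(C_e − C_std) = 0.58·(297 − 8.5) / (880 − 297) = 0.287 m³/s.
= 24.8 ML/d.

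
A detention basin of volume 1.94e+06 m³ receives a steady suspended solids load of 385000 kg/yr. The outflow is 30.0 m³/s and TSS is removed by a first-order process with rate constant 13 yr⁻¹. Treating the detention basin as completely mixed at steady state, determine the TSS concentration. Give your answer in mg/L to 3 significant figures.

0.396 mg/L

Outflow Q = 30.0 m³/s × 3.156e+07 s/yr = 9.467e+08 m³/yr.
Steady-state CSTR mass balance: W = Q·C + k·V·C, so C = W/(Q + kV).
Q + kV = 9.467e+08 + 13·1.94e+06 = 9.719e+08 m³/yr.
C = 385000/9.719e+08 = 0.0003961 kg/m³ = 0.3961 mg/L.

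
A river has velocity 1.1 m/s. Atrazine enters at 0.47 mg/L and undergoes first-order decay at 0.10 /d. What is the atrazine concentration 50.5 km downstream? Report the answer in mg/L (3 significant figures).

Travel time t = 50.5 km / 1.1 m/s = 5.05e+04/1.1 = 4.591e+04 s = 0.5314 d.
First-order decay: C = 0.47·exp(−0.10·0.5314) = 0.47·0.9483 = 0.4457 mg/L.

0.446 mg/L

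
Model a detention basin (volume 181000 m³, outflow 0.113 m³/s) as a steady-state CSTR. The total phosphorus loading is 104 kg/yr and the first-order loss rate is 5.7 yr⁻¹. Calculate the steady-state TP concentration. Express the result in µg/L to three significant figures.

Outflow Q = 0.113 m³/s × 3.156e+07 s/yr = 3.566e+06 m³/yr.
Steady-state CSTR mass balance: W = Q·C + k·V·C, so C = W/(Q + kV).
Q + kV = 3.566e+06 + 5.7·181000 = 4.598e+06 m³/yr.
C = 104/4.598e+06 = 2.262e-05 kg/m³ = 0.02262 mg/L = 22.62 µg/L.

22.6 µg/L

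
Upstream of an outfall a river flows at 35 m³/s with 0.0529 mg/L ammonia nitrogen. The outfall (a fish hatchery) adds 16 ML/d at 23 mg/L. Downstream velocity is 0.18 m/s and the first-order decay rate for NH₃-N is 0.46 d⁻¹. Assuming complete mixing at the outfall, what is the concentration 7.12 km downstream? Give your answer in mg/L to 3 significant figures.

16 ML/d = 0.1852 m³/s.
After complete mixing, C₀ = (0.1852·23 + 35·0.0529) / 35.19 = 0.1737 mg/L.
Travel time t = 7120 m / 0.18 m/s = 3.956e+04 s = 0.4578 d.
C = 0.1737·exp(−0.46·0.4578) = 0.1737·0.8101 = 0.1407 mg/L.

0.141 mg/L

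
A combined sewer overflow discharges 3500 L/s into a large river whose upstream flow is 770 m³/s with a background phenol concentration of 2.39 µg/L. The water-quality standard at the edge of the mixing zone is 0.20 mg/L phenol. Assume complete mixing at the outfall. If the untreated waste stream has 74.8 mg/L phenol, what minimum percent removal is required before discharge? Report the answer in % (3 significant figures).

3500 L/s = 3.5 m³/s.
2.39 µg/L = 0.00239 mg/L.
Mass balance: 0.2·773.5 = 3.5·Cₑ + 770·0.00239.
Cₑ = (154.7 − 1.84) / 3.5 = 43.67 mg/L.
Required removal = 1 − 43.67/74.8 = 41.61 %.

41.6 %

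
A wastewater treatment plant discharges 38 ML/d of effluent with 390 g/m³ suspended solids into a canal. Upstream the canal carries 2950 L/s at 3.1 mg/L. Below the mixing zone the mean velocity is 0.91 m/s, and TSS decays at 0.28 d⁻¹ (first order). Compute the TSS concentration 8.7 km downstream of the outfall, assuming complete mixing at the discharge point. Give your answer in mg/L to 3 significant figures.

38 ML/d = 0.4398 m³/s.
2950 L/s = 2.95 m³/s.
After complete mixing, C₀ = (0.4398·390 + 2.95·3.1) / 3.39 = 53.3 mg/L.
Travel time t = 8700 m / 0.91 m/s = 9560 s = 0.1107 d.
C = 53.3·exp(−0.28·0.1107) = 53.3·0.9695 = 51.67 mg/L.

51.7 mg/L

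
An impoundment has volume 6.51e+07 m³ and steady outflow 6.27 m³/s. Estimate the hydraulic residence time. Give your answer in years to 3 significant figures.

Q = 6.27 m³/s × 3.156e+07 s/yr = 1.979e+08 m³/yr.
Hydraulic residence time τ = V/Q = 6.51e+07/1.979e+08 = 0.329 yr.

0.329 yr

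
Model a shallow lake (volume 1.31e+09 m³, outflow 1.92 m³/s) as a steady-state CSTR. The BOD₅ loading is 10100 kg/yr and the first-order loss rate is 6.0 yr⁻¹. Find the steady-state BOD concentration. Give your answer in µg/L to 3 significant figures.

Outflow Q = 1.92 m³/s × 3.156e+07 s/yr = 6.059e+07 m³/yr.
Steady-state CSTR mass balance: W = Q·C + k·V·C, so C = W/(Q + kV).
Q + kV = 6.059e+07 + 6.0·1.31e+09 = 7.921e+09 m³/yr.
C = 10100/7.921e+09 = 1.275e-06 kg/m³ = 0.001275 mg/L = 1.275 µg/L.

1.28 µg/L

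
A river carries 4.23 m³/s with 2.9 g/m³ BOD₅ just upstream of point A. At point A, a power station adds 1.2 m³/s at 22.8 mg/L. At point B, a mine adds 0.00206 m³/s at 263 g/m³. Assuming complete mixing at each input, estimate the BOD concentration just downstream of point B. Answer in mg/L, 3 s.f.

7.39 mg/L

After input A: C = (4.23·2.9 + 1.2·22.8) / 5.43 = 7.298 mg/L.
After input B: C = (5.43·7.298 + 0.00206·263) / 5.432 = 7.395 mg/L.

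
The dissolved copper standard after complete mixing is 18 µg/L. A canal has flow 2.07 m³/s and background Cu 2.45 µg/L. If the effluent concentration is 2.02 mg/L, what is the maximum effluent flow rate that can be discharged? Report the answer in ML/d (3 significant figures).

2.45 µg/L = 0.00245 mg/L.
18 µg/L = 0.018 mg/L.
Mass balance at complete mixing: C_std·(Q_w + Q_r) = Q_w·C_e + Q_r·C_b.
Rearranging, Q_w = Q_r·(C_std − C_b)/(C_e − C_std) = 2.07·(0.018 − 0.00245) / (2.02 − 0.018) = 0.01608 m³/s.
= 1.389 ML/d.

1.39 ML/d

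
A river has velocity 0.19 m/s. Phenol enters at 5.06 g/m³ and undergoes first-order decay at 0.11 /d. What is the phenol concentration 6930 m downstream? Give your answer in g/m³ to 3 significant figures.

4.83 g/m³

Travel time t = 6930 m / 0.19 m/s = 6930/0.19 = 3.647e+04 s = 0.4221 d.
First-order decay: C = 5.06·exp(−0.11·0.4221) = 5.06·0.9546 = 4.83 g/m³.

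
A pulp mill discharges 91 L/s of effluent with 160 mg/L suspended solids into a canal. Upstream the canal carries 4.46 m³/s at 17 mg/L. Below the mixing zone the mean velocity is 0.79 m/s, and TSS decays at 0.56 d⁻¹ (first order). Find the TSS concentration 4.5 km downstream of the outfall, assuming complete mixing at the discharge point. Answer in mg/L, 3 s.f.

19.1 mg/L

91 L/s = 0.091 m³/s.
After complete mixing, C₀ = (0.091·160 + 4.46·17) / 4.551 = 19.86 mg/L.
Travel time t = 4500 m / 0.79 m/s = 5696 s = 0.06593 d.
C = 19.86·exp(−0.56·0.06593) = 19.86·0.9638 = 19.14 mg/L.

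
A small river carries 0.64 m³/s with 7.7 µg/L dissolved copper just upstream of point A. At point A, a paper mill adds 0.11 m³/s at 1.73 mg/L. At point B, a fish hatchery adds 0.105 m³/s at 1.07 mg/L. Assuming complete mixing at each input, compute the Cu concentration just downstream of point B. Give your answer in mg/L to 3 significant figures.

7.7 µg/L = 0.0077 mg/L.
After input A: C = (0.64·0.0077 + 0.11·1.73) / 0.75 = 0.2603 mg/L.
After input B: C = (0.75·0.2603 + 0.105·1.07) / 0.855 = 0.3597 mg/L.

0.360 mg/L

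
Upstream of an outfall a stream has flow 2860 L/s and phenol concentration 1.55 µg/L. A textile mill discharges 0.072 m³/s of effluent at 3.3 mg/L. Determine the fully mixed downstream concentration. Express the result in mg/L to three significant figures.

0.0825 mg/L

2860 L/s = 2.86 m³/s.
1.55 µg/L = 0.00155 mg/L.
Conservation of mass across the mixing zone: C = (0.072·3.3 + 2.86·0.00155) / (0.072 + 2.86) = 0.242/2.932 = 0.08255 mg/L.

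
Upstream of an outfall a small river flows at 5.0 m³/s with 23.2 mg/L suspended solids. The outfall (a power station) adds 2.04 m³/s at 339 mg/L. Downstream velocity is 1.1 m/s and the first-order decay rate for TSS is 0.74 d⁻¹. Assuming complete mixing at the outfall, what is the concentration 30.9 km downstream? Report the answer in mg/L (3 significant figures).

After complete mixing, C₀ = (2.04·339 + 5·23.2) / 7.04 = 114.7 mg/L.
Travel time t = 3.09e+04 m / 1.1 m/s = 2.809e+04 s = 0.3251 d.
C = 114.7·exp(−0.74·0.3251) = 114.7·0.7862 = 90.18 mg/L.

90.2 mg/L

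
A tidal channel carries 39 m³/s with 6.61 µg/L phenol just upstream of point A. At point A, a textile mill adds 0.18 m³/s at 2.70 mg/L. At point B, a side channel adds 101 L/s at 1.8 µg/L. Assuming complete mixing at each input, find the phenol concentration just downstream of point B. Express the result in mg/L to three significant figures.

0.0189 mg/L

6.61 µg/L = 0.00661 mg/L.
After input A: C = (39·0.00661 + 0.18·2.7) / 39.18 = 0.01898 mg/L.
101 L/s = 0.101 m³/s.
1.8 µg/L = 0.0018 mg/L.
After input B: C = (39.18·0.01898 + 0.101·0.0018) / 39.28 = 0.01894 mg/L.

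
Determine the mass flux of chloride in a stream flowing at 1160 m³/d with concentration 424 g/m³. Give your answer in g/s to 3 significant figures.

5.69 g/s

1160 m³/d = 0.01343 m³/s.
Mass flux = Q·C = 0.01343 m³/s × 424 g/m³ = 5.693 g/s.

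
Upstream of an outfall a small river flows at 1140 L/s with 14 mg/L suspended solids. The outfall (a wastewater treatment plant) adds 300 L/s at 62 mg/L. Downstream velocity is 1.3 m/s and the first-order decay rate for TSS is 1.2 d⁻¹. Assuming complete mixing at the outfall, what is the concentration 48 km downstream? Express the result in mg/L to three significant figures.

14.4 mg/L

300 L/s = 0.3 m³/s.
1140 L/s = 1.14 m³/s.
After complete mixing, C₀ = (0.3·62 + 1.14·14) / 1.44 = 24 mg/L.
Travel time t = 4.8e+04 m / 1.3 m/s = 3.692e+04 s = 0.4274 d.
C = 24·exp(−1.2·0.4274) = 24·0.5988 = 14.37 mg/L.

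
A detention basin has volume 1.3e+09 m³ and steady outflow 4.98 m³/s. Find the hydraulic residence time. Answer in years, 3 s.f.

Q = 4.98 m³/s × 3.156e+07 s/yr = 1.572e+08 m³/yr.
Hydraulic residence time τ = V/Q = 1.3e+09/1.572e+08 = 8.272 yr.

8.27 yr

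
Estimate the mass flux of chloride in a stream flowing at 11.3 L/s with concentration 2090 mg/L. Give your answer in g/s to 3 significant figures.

11.3 L/s = 0.0113 m³/s.
Mass flux = Q·C = 0.0113 m³/s × 2090 g/m³ = 23.62 g/s.

23.6 g/s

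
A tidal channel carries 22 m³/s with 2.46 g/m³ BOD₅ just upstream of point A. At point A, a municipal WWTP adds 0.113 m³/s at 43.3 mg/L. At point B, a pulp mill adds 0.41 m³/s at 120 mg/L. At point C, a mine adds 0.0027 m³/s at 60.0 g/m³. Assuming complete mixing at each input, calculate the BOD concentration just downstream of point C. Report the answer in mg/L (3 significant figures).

4.81 mg/L

After input A: C = (22·2.46 + 0.113·43.3) / 22.11 = 2.669 mg/L.
After input B: C = (22.11·2.669 + 0.41·120) / 22.52 = 4.805 mg/L.
After input C: C = (22.52·4.805 + 0.0027·60) / 22.53 = 4.811 mg/L.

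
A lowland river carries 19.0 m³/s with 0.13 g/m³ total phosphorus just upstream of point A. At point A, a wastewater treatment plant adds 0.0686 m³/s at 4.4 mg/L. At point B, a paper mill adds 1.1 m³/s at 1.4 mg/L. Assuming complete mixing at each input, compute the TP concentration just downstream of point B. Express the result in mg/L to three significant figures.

After input A: C = (19·0.13 + 0.0686·4.4) / 19.07 = 0.1454 mg/L.
After input B: C = (19.07·0.1454 + 1.1·1.4) / 20.17 = 0.2138 mg/L.

0.214 mg/L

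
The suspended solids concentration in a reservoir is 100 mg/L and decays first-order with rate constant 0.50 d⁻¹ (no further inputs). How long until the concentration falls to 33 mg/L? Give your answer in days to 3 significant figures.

2.22 d

t = ln(C₀/C)/k = ln(100/33)/0.50 = 1.109/0.50 = 2.217 d.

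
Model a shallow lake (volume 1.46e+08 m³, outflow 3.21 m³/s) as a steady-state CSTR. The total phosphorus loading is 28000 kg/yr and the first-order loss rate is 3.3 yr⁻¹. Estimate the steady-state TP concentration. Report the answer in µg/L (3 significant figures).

Outflow Q = 3.21 m³/s × 3.156e+07 s/yr = 1.013e+08 m³/yr.
Steady-state CSTR mass balance: W = Q·C + k·V·C, so C = W/(Q + kV).
Q + kV = 1.013e+08 + 3.3·1.46e+08 = 5.831e+08 m³/yr.
C = 28000/5.831e+08 = 4.802e-05 kg/m³ = 0.04802 mg/L = 48.02 µg/L.

48.0 µg/L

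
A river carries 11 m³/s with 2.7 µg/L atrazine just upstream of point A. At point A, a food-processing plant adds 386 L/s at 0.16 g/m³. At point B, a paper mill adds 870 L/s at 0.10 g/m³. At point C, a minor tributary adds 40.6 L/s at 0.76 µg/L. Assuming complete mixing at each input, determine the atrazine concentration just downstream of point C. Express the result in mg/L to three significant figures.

2.7 µg/L = 0.0027 mg/L.
386 L/s = 0.386 m³/s.
After input A: C = (11·0.0027 + 0.386·0.16) / 11.39 = 0.008033 mg/L.
870 L/s = 0.87 m³/s.
After input B: C = (11.39·0.008033 + 0.87·0.1) / 12.26 = 0.01456 mg/L.
40.6 L/s = 0.0406 m³/s.
0.76 µg/L = 0.00076 mg/L.
After input C: C = (12.26·0.01456 + 0.0406·0.00076) / 12.3 = 0.01452 mg/L.

0.0145 mg/L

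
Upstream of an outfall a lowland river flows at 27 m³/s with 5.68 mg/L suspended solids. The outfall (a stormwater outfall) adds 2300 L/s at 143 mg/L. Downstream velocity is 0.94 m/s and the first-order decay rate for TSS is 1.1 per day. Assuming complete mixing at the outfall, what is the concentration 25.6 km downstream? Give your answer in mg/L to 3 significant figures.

2300 L/s = 2.3 m³/s.
After complete mixing, C₀ = (2.3·143 + 27·5.68) / 29.3 = 16.46 mg/L.
Travel time t = 2.56e+04 m / 0.94 m/s = 2.723e+04 s = 0.3152 d.
C = 16.46·exp(−1.1·0.3152) = 16.46·0.707 = 11.64 mg/L.

11.6 mg/L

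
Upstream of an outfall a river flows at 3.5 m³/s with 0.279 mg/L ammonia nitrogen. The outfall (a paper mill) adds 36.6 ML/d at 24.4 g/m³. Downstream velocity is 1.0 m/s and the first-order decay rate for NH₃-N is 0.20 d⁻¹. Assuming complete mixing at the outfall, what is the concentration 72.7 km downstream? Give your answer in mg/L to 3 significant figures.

2.44 mg/L

36.6 ML/d = 0.4236 m³/s.
After complete mixing, C₀ = (0.4236·24.4 + 3.5·0.279) / 3.924 = 2.883 mg/L.
Travel time t = 7.27e+04 m / 1.0 m/s = 7.27e+04 s = 0.8414 d.
C = 2.883·exp(−0.20·0.8414) = 2.883·0.8451 = 2.437 mg/L.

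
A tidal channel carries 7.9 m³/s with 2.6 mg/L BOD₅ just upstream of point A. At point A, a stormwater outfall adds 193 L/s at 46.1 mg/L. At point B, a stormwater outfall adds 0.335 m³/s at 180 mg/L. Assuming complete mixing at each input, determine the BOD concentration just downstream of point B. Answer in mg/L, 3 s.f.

193 L/s = 0.193 m³/s.
After input A: C = (7.9·2.6 + 0.193·46.1) / 8.093 = 3.637 mg/L.
After input B: C = (8.093·3.637 + 0.335·180) / 8.428 = 10.65 mg/L.

10.6 mg/L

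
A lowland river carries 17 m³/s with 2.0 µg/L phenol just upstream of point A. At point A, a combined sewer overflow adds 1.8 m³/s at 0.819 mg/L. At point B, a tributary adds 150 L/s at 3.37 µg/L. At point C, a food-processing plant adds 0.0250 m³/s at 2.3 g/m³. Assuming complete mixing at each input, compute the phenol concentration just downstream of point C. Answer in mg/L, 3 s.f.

2.0 µg/L = 0.002 mg/L.
After input A: C = (17·0.002 + 1.8·0.819) / 18.8 = 0.08022 mg/L.
150 L/s = 0.15 m³/s.
3.37 µg/L = 0.00337 mg/L.
After input B: C = (18.8·0.08022 + 0.15·0.00337) / 18.95 = 0.07962 mg/L.
After input C: C = (18.95·0.07962 + 0.025·2.3) / 18.97 = 0.08254 mg/L.

0.0825 mg/L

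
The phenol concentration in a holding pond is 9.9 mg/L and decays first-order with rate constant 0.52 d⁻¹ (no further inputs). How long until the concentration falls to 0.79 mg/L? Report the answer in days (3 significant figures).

t = ln(C₀/C)/k = ln(9.9/0.79)/0.52 = 2.528/0.52 = 4.862 d.

4.86 d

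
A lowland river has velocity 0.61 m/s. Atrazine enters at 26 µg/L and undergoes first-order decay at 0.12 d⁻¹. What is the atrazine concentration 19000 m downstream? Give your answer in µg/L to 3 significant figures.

Travel time t = 19000 m / 0.61 m/s = 1.9e+04/0.61 = 3.115e+04 s = 0.3605 d.
First-order decay: C = 26·exp(−0.12·0.3605) = 26·0.9577 = 24.9 µg/L.

24.9 µg/L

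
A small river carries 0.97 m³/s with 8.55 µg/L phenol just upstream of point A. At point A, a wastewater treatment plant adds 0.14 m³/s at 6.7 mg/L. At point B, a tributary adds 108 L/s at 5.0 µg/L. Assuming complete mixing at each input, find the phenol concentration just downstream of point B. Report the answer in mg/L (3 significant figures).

8.55 µg/L = 0.00855 mg/L.
After input A: C = (0.97·0.00855 + 0.14·6.7) / 1.11 = 0.8525 mg/L.
108 L/s = 0.108 m³/s.
5.0 µg/L = 0.005 mg/L.
After input B: C = (1.11·0.8525 + 0.108·0.005) / 1.218 = 0.7774 mg/L.

0.777 mg/L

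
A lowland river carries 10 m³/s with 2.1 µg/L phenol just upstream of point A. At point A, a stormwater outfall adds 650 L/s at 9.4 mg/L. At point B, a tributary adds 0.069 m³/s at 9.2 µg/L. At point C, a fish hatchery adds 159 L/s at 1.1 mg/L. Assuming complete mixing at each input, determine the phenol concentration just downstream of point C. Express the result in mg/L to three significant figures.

0.580 mg/L

2.1 µg/L = 0.0021 mg/L.
650 L/s = 0.65 m³/s.
After input A: C = (10·0.0021 + 0.65·9.4) / 10.65 = 0.5757 mg/L.
9.2 µg/L = 0.0092 mg/L.
After input B: C = (10.65·0.5757 + 0.069·0.0092) / 10.72 = 0.572 mg/L.
159 L/s = 0.159 m³/s.
After input C: C = (10.72·0.572 + 0.159·1.1) / 10.88 = 0.5798 mg/L.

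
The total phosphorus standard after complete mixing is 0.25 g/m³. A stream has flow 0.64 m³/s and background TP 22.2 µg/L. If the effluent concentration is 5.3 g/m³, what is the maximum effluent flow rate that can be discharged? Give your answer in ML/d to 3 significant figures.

22.2 µg/L = 0.0222 mg/L.
Mass balance at complete mixing: C_std·(Q_w + Q_r) = Q_w·C_e + Q_r·C_b.
Rearranging, Q_w = Q_r·(C_std − C_b)/(C_e − C_std) = 0.64·(0.25 − 0.0222) / (5.3 − 0.25) = 0.02887 m³/s.
= 2.494 ML/d.

2.49 ML/d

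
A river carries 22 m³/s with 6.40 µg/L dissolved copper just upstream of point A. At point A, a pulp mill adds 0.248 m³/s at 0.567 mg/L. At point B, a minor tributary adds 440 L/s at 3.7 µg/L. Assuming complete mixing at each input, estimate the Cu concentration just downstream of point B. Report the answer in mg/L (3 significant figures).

0.0125 mg/L

6.40 µg/L = 0.0064 mg/L.
After input A: C = (22·0.0064 + 0.248·0.567) / 22.25 = 0.01265 mg/L.
440 L/s = 0.44 m³/s.
3.7 µg/L = 0.0037 mg/L.
After input B: C = (22.25·0.01265 + 0.44·0.0037) / 22.69 = 0.01248 mg/L.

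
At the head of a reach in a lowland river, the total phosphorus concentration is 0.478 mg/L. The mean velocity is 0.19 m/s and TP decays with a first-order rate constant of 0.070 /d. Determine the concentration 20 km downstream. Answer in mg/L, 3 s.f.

0.439 mg/L

Travel time t = 20 km / 0.19 m/s = 2e+04/0.19 = 1.053e+05 s = 1.218 d.
First-order decay: C = 0.478·exp(−0.070·1.218) = 0.478·0.9183 = 0.4389 mg/L.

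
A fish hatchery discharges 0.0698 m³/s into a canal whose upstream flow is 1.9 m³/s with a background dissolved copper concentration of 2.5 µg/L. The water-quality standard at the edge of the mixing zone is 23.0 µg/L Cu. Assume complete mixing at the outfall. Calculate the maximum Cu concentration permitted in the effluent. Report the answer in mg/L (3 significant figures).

0.581 mg/L

2.5 µg/L = 0.0025 mg/L.
23.0 µg/L = 0.023 mg/L.
Mass balance: 0.023·1.97 = 0.0698·Cₑ + 1.9·0.0025.
Cₑ = (0.04531 − 0.00475) / 0.0698 = 0.581 mg/L.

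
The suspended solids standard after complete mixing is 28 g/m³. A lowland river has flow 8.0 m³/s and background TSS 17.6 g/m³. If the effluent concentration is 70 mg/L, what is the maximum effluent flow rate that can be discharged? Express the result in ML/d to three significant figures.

171 ML/d

Mass balance at complete mixing: C_std·(Q_w + Q_r) = Q_w·C_e + Q_r·C_b.
Rearranging, Q_w = Q_r·(C_std − C_b)/(C_e − C_std) = 8.0·(28 − 17.6) / (70 − 28) = 1.981 m³/s.
= 171.2 ML/d.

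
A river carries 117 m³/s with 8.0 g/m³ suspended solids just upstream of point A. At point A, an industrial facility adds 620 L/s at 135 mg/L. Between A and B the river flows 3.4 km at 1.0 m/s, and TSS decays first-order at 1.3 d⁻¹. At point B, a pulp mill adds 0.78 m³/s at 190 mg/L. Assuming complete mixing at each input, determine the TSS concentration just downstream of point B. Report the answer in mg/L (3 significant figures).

9.43 mg/L

620 L/s = 0.62 m³/s.
After input A: C = (117·8 + 0.62·135) / 117.6 = 8.669 mg/L.
Over the 3.4 km reach to input B (t = 3400 s = 0.03935 d), decay gives C = 8.669·exp(−1.3·0.03935) = 8.237 mg/L.
After input B: C = (117.6·8.237 + 0.78·190) / 118.4 = 9.435 mg/L.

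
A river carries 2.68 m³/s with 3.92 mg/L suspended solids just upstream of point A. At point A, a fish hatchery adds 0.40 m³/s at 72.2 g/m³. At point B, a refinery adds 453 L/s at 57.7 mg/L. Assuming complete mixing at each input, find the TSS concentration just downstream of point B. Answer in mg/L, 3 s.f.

18.5 mg/L

After input A: C = (2.68·3.92 + 0.4·72.2) / 3.08 = 12.79 mg/L.
453 L/s = 0.453 m³/s.
After input B: C = (3.08·12.79 + 0.453·57.7) / 3.533 = 18.55 mg/L.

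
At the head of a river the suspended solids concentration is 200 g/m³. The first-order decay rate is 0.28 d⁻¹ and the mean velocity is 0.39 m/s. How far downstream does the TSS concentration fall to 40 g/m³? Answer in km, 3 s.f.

194 km

From C = C₀·e^(−kt), t = ln(C₀/C)/k = ln(200/40)/0.28 = 1.609/0.28 = 5.748 d.
Distance = v·t = 0.39 m/s × 4.966e+05 s = 1.937e+05 m = 193.7 km.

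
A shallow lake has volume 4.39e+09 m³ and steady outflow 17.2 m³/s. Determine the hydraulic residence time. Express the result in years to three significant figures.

8.09 yr

Q = 17.2 m³/s × 3.156e+07 s/yr = 5.428e+08 m³/yr.
Hydraulic residence time τ = V/Q = 4.39e+09/5.428e+08 = 8.088 yr.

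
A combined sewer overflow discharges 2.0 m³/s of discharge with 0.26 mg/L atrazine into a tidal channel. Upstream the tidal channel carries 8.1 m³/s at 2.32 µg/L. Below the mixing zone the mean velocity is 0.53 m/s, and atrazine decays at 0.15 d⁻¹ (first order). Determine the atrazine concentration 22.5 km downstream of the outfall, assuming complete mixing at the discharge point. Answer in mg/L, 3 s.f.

0.0496 mg/L

2.32 µg/L = 0.00232 mg/L.
After complete mixing, C₀ = (2·0.26 + 8.1·0.00232) / 10.1 = 0.05335 mg/L.
Travel time t = 2.25e+04 m / 0.53 m/s = 4.245e+04 s = 0.4914 d.
C = 0.05335·exp(−0.15·0.4914) = 0.05335·0.9289 = 0.04956 mg/L.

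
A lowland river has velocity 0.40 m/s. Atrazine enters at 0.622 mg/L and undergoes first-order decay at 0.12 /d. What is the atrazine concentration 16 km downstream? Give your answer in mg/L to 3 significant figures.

0.588 mg/L

Travel time t = 16 km / 0.40 m/s = 1.6e+04/0.40 = 4e+04 s = 0.463 d.
First-order decay: C = 0.622·exp(−0.12·0.463) = 0.622·0.946 = 0.5884 mg/L.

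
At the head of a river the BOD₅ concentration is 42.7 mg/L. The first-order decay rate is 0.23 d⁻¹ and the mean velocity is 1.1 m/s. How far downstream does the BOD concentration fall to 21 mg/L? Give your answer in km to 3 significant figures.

293 km

From C = C₀·e^(−kt), t = ln(C₀/C)/k = ln(42.7/21)/0.23 = 0.7097/0.23 = 3.086 d.
Distance = v·t = 1.1 m/s × 2.666e+05 s = 2.933e+05 m = 293.3 km.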